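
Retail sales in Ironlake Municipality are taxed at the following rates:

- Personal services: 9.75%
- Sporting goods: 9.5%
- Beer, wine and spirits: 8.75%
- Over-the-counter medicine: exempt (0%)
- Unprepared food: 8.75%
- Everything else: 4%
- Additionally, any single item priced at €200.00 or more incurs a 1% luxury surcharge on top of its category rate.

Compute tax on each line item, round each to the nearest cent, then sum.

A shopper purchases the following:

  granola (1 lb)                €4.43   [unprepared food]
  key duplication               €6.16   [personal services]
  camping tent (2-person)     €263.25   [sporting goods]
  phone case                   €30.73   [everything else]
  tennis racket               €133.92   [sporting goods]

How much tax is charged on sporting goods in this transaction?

Camping tent (2-person) €263.25: sporting goods → 9.5% + 1% surcharge = 10.5% → €27.64
Tennis racket €133.92: sporting goods → 9.5% → €12.72
Tax on sporting goods = €27.64 + €12.72 = €40.36

€40.36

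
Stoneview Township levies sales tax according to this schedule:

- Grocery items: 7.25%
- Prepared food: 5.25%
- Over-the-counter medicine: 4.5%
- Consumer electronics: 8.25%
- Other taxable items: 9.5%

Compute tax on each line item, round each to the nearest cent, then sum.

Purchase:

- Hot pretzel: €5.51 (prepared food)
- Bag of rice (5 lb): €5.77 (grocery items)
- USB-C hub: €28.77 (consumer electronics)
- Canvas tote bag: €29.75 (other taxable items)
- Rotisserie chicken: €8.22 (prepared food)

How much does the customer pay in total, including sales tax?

Hot pretzel €5.51: prepared food → 5.25% → €0.29
Bag of rice (5 lb) €5.77: grocery items → 7.25% → €0.42
USB-C hub €28.77: consumer electronics → 8.25% → €2.37
Canvas tote bag €29.75: other taxable items → 9.5% → €2.83
Rotisserie chicken €8.22: prepared food → 5.25% → €0.43
Subtotal = €78.02; tax = €6.34; total due = €84.36

€84.36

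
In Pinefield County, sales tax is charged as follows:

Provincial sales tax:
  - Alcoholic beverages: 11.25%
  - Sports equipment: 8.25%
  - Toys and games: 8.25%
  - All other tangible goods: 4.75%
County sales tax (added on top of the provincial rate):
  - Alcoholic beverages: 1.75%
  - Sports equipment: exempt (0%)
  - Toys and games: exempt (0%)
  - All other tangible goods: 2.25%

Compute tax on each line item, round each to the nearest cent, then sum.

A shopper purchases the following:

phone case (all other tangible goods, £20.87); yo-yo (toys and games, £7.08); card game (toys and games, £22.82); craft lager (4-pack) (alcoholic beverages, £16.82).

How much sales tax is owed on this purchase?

Phone case £20.87: all other tangible goods → 4.75% + 2.25% county = 7% → £1.46
Yo-yo £7.08: toys and games → 8.25% + 0% county = 8.25% → £0.58
Card game £22.82: toys and games → 8.25% + 0% county = 8.25% → £1.88
Craft lager (4-pack) £16.82: alcoholic beverages → 11.25% + 1.75% county = 13% → £2.19
Total tax = £1.46 + £0.58 + £1.88 + £2.19 = £6.11

£6.11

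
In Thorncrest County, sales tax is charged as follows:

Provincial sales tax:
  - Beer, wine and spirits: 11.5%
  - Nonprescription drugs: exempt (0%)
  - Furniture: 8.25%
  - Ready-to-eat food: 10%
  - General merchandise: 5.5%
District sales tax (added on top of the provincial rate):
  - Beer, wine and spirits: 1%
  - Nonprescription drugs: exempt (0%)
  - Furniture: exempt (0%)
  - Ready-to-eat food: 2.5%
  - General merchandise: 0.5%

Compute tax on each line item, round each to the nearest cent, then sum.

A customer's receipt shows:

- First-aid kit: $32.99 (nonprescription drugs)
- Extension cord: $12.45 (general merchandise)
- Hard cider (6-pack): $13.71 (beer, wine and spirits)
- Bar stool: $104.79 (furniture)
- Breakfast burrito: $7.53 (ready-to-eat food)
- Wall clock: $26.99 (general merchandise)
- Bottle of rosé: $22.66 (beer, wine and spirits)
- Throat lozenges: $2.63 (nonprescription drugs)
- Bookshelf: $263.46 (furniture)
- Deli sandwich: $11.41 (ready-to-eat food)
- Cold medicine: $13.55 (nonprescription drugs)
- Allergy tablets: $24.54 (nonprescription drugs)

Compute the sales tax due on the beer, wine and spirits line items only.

Hard cider (6-pack) $13.71: beer, wine and spirits → 11.5% + 1% district = 12.5% → $1.71
Bottle of rosé $22.66: beer, wine and spirits → 11.5% + 1% district = 12.5% → $2.83
Tax on beer, wine and spirits = $1.71 + $2.83 = $4.54

$4.54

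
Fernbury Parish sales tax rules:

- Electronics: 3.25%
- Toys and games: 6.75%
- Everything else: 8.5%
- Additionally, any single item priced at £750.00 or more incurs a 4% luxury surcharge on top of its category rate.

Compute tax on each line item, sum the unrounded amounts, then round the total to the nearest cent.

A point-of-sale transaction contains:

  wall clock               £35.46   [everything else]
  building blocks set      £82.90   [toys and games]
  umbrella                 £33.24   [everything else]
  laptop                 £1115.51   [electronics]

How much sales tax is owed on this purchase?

£92.31

Wall clock £35.46: everything else → 8.5% → £3.0141
Building blocks set £82.90: toys and games → 6.75% → £5.59575
Umbrella £33.24: everything else → 8.5% → £2.8254
Laptop £1115.51: electronics → 3.25% + 4% surcharge = 7.25% → £80.874475
Unrounded tax sum = £92.309725 → £92.31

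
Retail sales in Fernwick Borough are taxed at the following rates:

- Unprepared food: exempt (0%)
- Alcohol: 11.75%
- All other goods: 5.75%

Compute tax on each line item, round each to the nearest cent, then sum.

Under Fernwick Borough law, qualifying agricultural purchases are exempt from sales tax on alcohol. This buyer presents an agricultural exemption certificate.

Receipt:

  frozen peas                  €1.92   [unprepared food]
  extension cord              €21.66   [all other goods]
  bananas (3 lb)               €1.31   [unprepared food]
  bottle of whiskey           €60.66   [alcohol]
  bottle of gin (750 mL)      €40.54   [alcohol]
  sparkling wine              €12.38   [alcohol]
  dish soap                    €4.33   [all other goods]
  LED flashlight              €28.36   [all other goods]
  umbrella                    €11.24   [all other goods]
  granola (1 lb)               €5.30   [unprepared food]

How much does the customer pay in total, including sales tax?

Frozen peas €1.92: unprepared food → 0% → €0.00
Extension cord €21.66: all other goods → 5.75% → €1.25
Bananas (3 lb) €1.31: unprepared food → 0% → €0.00
Bottle of whiskey €60.66: alcohol, buyer-exempt → 0% → €0.00
Bottle of gin (750 mL) €40.54: alcohol, buyer-exempt → 0% → €0.00
Sparkling wine €12.38: alcohol, buyer-exempt → 0% → €0.00
Dish soap €4.33: all other goods → 5.75% → €0.25
LED flashlight €28.36: all other goods → 5.75% → €1.63
Umbrella €11.24: all other goods → 5.75% → €0.65
Granola (1 lb) €5.30: unprepared food → 0% → €0.00
Subtotal = €187.70; tax = €3.78; total due = €191.48

€191.48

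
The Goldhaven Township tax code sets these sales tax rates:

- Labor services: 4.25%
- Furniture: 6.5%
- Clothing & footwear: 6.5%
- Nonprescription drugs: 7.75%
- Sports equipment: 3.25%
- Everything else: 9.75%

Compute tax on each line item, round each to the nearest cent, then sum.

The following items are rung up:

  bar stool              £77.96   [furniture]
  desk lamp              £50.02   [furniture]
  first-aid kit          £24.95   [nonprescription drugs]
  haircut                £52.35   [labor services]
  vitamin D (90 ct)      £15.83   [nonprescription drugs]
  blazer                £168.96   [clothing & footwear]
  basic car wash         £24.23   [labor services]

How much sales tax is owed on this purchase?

£25.71

Bar stool £77.96: furniture → 6.5% → £5.07
Desk lamp £50.02: furniture → 6.5% → £3.25
First-aid kit £24.95: nonprescription drugs → 7.75% → £1.93
Haircut £52.35: labor services → 4.25% → £2.22
Vitamin D (90 ct) £15.83: nonprescription drugs → 7.75% → £1.23
Blazer £168.96: clothing & footwear → 6.5% → £10.98
Basic car wash £24.23: labor services → 4.25% → £1.03
Total tax = £5.07 + £3.25 + £1.93 + £2.22 + £1.23 + £10.98 + £1.03 = £25.71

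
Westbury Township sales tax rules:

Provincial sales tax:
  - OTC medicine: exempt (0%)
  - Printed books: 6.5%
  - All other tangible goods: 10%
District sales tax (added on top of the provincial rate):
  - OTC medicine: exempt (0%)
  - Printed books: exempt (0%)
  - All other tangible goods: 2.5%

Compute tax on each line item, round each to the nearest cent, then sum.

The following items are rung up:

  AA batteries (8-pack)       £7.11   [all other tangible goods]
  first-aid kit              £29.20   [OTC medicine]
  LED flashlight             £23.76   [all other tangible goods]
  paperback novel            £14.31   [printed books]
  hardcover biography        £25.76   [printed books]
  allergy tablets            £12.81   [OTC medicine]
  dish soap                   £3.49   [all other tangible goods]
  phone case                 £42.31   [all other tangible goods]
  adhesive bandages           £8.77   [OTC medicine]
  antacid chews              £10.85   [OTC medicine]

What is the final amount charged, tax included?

AA batteries (8-pack) £7.11: all other tangible goods → 10% + 2.5% district = 12.5% → £0.89
First-aid kit £29.20: OTC medicine → 0% + 0% district = 0% → £0.00
LED flashlight £23.76: all other tangible goods → 10% + 2.5% district = 12.5% → £2.97
Paperback novel £14.31: printed books → 6.5% + 0% district = 6.5% → £0.93
Hardcover biography £25.76: printed books → 6.5% + 0% district = 6.5% → £1.67
Allergy tablets £12.81: OTC medicine → 0% + 0% district = 0% → £0.00
Dish soap £3.49: all other tangible goods → 10% + 2.5% district = 12.5% → £0.44
Phone case £42.31: all other tangible goods → 10% + 2.5% district = 12.5% → £5.29
Adhesive bandages £8.77: OTC medicine → 0% + 0% district = 0% → £0.00
Antacid chews £10.85: OTC medicine → 0% + 0% district = 0% → £0.00
Subtotal = £178.37; tax = £12.19; total due = £190.56

£190.56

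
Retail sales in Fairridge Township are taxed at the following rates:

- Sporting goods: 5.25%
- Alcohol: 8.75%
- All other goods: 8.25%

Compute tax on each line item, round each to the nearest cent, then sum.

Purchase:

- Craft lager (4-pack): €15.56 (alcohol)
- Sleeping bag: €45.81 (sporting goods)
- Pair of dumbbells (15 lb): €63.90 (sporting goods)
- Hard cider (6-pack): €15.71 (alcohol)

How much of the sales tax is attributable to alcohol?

€2.73

Craft lager (4-pack) €15.56: alcohol → 8.75% → €1.36
Hard cider (6-pack) €15.71: alcohol → 8.75% → €1.37
Tax on alcohol = €1.36 + €1.37 = €2.73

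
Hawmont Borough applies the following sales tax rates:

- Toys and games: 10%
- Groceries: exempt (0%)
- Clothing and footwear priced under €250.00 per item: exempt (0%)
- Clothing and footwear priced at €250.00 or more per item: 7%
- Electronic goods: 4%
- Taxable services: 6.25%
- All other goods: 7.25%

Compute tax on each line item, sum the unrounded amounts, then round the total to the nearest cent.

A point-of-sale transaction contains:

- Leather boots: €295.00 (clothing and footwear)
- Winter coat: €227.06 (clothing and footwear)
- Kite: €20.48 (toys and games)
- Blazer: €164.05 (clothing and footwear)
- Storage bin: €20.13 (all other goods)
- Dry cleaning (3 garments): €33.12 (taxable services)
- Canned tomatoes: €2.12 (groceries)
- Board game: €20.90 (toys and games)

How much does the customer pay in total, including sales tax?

€811.18

Leather boots €295.00: clothing and footwear, €250.00 or more → 7% → €20.65
Winter coat €227.06: clothing and footwear, under €250.00 → 0% → €0.00
Kite €20.48: toys and games → 10% → €2.048
Blazer €164.05: clothing and footwear, under €250.00 → 0% → €0.00
Storage bin €20.13: all other goods → 7.25% → €1.459425
Dry cleaning (3 garments) €33.12: taxable services → 6.25% → €2.07
Canned tomatoes €2.12: groceries → 0% → €0.00
Board game €20.90: toys and games → 10% → €2.09
Subtotal = €782.86; unrounded tax = €28.317425 → €28.32; total due = €811.18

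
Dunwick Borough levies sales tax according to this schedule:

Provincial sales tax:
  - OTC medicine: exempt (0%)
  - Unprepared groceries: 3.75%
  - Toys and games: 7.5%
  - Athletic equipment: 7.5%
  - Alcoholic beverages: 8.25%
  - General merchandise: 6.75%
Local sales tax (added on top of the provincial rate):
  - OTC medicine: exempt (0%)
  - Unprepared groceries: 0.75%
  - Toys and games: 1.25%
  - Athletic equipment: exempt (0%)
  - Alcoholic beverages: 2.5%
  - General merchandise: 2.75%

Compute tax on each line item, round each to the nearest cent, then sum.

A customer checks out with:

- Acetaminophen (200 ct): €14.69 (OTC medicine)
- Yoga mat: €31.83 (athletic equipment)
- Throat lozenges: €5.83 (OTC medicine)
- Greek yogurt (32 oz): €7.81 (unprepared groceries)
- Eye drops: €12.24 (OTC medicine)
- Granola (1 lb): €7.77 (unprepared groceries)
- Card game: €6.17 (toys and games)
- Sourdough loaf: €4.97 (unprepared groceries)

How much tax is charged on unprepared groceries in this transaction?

Greek yogurt (32 oz) €7.81: unprepared groceries → 3.75% + 0.75% local = 4.5% → €0.35
Granola (1 lb) €7.77: unprepared groceries → 3.75% + 0.75% local = 4.5% → €0.35
Sourdough loaf €4.97: unprepared groceries → 3.75% + 0.75% local = 4.5% → €0.22
Tax on unprepared groceries = €0.35 + €0.35 + €0.22 = €0.92

€0.92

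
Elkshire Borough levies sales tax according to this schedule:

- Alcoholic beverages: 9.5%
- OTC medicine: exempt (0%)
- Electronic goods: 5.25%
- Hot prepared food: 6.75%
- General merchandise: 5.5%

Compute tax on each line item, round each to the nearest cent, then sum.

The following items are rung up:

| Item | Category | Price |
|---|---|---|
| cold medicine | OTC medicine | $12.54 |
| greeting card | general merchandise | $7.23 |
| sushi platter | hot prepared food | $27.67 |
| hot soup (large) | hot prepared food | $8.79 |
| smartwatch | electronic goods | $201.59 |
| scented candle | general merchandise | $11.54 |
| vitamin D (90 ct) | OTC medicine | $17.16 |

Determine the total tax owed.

Cold medicine $12.54: OTC medicine → 0% → $0.00
Greeting card $7.23: general merchandise → 5.5% → $0.40
Sushi platter $27.67: hot prepared food → 6.75% → $1.87
Hot soup (large) $8.79: hot prepared food → 6.75% → $0.59
Smartwatch $201.59: electronic goods → 5.25% → $10.58
Scented candle $11.54: general merchandise → 5.5% → $0.63
Vitamin D (90 ct) $17.16: OTC medicine → 0% → $0.00
Total tax = $0.40 + $1.87 + $0.59 + $10.58 + $0.63 = $14.07

$14.07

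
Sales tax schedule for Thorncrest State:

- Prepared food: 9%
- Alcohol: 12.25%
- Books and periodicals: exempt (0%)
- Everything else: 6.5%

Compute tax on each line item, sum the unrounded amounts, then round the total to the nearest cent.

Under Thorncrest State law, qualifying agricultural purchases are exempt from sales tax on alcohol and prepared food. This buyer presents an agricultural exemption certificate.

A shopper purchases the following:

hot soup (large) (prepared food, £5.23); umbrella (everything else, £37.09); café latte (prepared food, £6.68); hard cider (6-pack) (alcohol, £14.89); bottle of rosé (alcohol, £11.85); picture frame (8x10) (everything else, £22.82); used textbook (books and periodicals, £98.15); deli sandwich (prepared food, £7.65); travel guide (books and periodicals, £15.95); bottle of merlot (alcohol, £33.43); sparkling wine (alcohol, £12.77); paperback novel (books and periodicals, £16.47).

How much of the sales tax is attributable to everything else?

Umbrella £37.09: everything else → 6.5% → £2.41085
Picture frame (8x10) £22.82: everything else → 6.5% → £1.4833
Tax on everything else: unrounded sum = £3.89415 → £3.89

£3.89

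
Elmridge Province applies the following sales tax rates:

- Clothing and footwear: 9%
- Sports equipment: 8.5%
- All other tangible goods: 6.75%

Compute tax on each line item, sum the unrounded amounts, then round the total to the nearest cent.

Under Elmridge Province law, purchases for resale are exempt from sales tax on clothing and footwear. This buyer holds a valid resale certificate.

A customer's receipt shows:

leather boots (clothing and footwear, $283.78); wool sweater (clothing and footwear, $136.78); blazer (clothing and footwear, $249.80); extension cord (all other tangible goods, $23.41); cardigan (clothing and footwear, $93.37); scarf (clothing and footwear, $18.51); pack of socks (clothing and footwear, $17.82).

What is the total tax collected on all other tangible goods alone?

$1.58

Extension cord $23.41: all other tangible goods → 6.75% → $1.580175
Tax on all other tangible goods: unrounded sum = $1.580175 → $1.58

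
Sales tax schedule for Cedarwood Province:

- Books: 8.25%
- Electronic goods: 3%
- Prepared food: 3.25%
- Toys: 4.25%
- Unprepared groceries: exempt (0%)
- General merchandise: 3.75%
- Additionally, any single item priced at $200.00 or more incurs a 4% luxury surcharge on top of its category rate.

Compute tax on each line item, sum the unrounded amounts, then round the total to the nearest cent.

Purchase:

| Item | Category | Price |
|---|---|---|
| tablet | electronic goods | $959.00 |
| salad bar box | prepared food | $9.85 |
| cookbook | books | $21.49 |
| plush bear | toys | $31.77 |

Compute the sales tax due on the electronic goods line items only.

$67.13

Tablet $959.00: electronic goods → 3% + 4% surcharge = 7% → $67.13
Tax on electronic goods: unrounded sum = $67.13 → $67.13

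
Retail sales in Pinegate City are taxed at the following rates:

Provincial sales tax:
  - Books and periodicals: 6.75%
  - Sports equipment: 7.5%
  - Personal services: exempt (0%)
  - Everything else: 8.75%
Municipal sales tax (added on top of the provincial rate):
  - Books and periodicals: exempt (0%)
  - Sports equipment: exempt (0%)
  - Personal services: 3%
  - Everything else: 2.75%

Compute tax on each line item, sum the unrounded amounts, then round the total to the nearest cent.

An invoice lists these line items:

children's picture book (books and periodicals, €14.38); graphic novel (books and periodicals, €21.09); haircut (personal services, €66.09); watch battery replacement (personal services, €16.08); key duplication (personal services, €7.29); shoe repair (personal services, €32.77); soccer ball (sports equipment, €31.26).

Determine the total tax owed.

Children's picture book €14.38: books and periodicals → 6.75% + 0% municipal = 6.75% → €0.97065
Graphic novel €21.09: books and periodicals → 6.75% + 0% municipal = 6.75% → €1.423575
Haircut €66.09: personal services → 0% + 3% municipal = 3% → €1.9827
Watch battery replacement €16.08: personal services → 0% + 3% municipal = 3% → €0.4824
Key duplication €7.29: personal services → 0% + 3% municipal = 3% → €0.2187
Shoe repair €32.77: personal services → 0% + 3% municipal = 3% → €0.9831
Soccer ball €31.26: sports equipment → 7.5% + 0% municipal = 7.5% → €2.3445
Unrounded tax sum = €8.405625 → €8.41

€8.41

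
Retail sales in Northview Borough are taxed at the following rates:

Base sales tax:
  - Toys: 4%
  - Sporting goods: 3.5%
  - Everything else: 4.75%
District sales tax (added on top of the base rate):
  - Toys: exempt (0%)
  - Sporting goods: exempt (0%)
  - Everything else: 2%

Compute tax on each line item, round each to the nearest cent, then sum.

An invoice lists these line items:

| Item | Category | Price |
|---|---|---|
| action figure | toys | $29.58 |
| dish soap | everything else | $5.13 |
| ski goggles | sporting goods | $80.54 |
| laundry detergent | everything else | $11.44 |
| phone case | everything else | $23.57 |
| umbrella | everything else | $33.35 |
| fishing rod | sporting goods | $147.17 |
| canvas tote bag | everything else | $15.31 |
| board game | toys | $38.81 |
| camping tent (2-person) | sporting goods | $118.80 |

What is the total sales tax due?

$20.85

Action figure $29.58: toys → 4% + 0% district = 4% → $1.18
Dish soap $5.13: everything else → 4.75% + 2% district = 6.75% → $0.35
Ski goggles $80.54: sporting goods → 3.5% + 0% district = 3.5% → $2.82
Laundry detergent $11.44: everything else → 4.75% + 2% district = 6.75% → $0.77
Phone case $23.57: everything else → 4.75% + 2% district = 6.75% → $1.59
Umbrella $33.35: everything else → 4.75% + 2% district = 6.75% → $2.25
Fishing rod $147.17: sporting goods → 3.5% + 0% district = 3.5% → $5.15
Canvas tote bag $15.31: everything else → 4.75% + 2% district = 6.75% → $1.03
Board game $38.81: toys → 4% + 0% district = 4% → $1.55
Camping tent (2-person) $118.80: sporting goods → 3.5% + 0% district = 3.5% → $4.16
Total tax = $1.18 + $0.35 + $2.82 + $0.77 + $1.59 + $2.25 + $5.15 + $1.03 + $1.55 + $4.16 = $20.85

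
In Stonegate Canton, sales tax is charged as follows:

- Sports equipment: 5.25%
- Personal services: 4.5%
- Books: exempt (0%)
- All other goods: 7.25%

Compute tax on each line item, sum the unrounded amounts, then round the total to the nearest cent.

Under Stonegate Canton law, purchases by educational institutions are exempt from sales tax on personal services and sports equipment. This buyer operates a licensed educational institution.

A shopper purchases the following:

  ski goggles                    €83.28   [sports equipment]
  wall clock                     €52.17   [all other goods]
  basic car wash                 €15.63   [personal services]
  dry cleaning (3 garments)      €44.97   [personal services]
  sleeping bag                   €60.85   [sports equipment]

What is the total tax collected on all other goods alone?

Wall clock €52.17: all other goods → 7.25% → €3.782325
Tax on all other goods: unrounded sum = €3.782325 → €3.78

€3.78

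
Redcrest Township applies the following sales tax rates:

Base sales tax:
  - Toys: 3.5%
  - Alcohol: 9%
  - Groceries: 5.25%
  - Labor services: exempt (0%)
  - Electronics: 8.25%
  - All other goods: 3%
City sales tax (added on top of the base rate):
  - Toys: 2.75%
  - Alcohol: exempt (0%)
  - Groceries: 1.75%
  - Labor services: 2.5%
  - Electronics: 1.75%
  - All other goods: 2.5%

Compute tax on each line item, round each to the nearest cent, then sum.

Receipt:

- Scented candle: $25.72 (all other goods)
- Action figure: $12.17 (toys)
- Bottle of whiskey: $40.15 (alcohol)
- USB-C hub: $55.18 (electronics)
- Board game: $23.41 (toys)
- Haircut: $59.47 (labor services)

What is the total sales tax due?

Scented candle $25.72: all other goods → 3% + 2.5% city = 5.5% → $1.41
Action figure $12.17: toys → 3.5% + 2.75% city = 6.25% → $0.76
Bottle of whiskey $40.15: alcohol → 9% + 0% city = 9% → $3.61
USB-C hub $55.18: electronics → 8.25% + 1.75% city = 10% → $5.52
Board game $23.41: toys → 3.5% + 2.75% city = 6.25% → $1.46
Haircut $59.47: labor services → 0% + 2.5% city = 2.5% → $1.49
Total tax = $1.41 + $0.76 + $3.61 + $5.52 + $1.46 + $1.49 = $14.25

$14.25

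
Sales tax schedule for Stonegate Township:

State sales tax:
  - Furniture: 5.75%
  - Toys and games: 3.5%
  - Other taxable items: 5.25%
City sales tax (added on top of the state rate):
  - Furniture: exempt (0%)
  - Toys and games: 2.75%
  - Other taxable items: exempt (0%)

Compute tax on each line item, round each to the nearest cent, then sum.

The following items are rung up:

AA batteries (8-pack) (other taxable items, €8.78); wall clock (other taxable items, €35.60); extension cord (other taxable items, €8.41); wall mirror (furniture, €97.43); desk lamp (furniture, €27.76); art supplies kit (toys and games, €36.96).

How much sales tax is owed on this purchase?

€12.28

AA batteries (8-pack) €8.78: other taxable items → 5.25% + 0% city = 5.25% → €0.46
Wall clock €35.60: other taxable items → 5.25% + 0% city = 5.25% → €1.87
Extension cord €8.41: other taxable items → 5.25% + 0% city = 5.25% → €0.44
Wall mirror €97.43: furniture → 5.75% + 0% city = 5.75% → €5.60
Desk lamp €27.76: furniture → 5.75% + 0% city = 5.75% → €1.60
Art supplies kit €36.96: toys and games → 3.5% + 2.75% city = 6.25% → €2.31
Total tax = €0.46 + €1.87 + €0.44 + €5.60 + €1.60 + €2.31 = €12.28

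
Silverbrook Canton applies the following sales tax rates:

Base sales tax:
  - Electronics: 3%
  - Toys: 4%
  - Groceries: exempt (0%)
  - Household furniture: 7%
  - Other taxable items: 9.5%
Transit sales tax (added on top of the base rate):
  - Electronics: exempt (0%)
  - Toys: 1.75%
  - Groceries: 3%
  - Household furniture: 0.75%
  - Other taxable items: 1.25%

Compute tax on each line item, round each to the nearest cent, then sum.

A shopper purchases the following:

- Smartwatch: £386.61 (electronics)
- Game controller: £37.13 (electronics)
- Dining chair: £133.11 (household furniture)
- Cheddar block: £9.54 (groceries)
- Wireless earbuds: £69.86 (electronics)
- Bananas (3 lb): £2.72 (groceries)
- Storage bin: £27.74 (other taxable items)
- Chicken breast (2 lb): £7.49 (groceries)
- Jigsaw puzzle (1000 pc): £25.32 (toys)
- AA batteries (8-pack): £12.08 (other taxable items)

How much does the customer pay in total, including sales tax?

£743.06

Smartwatch £386.61: electronics → 3% + 0% transit = 3% → £11.60
Game controller £37.13: electronics → 3% + 0% transit = 3% → £1.11
Dining chair £133.11: household furniture → 7% + 0.75% transit = 7.75% → £10.32
Cheddar block £9.54: groceries → 0% + 3% transit = 3% → £0.29
Wireless earbuds £69.86: electronics → 3% + 0% transit = 3% → £2.10
Bananas (3 lb) £2.72: groceries → 0% + 3% transit = 3% → £0.08
Storage bin £27.74: other taxable items → 9.5% + 1.25% transit = 10.75% → £2.98
Chicken breast (2 lb) £7.49: groceries → 0% + 3% transit = 3% → £0.22
Jigsaw puzzle (1000 pc) £25.32: toys → 4% + 1.75% transit = 5.75% → £1.46
AA batteries (8-pack) £12.08: other taxable items → 9.5% + 1.25% transit = 10.75% → £1.30
Subtotal = £711.60; tax = £31.46; total due = £743.06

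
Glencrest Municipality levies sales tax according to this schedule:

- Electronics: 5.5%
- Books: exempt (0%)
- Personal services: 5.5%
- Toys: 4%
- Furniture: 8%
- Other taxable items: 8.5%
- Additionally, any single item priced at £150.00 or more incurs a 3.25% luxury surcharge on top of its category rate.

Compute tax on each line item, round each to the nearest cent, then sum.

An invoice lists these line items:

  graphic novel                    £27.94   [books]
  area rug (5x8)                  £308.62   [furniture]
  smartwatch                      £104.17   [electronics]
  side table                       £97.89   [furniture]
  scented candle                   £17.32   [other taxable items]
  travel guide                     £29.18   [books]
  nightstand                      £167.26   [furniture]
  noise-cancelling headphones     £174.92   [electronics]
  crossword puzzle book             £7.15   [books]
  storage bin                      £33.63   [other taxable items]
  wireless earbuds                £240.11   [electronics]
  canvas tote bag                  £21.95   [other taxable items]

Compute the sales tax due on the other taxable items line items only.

£6.20

Scented candle £17.32: other taxable items → 8.5% → £1.47
Storage bin £33.63: other taxable items → 8.5% → £2.86
Canvas tote bag £21.95: other taxable items → 8.5% → £1.87
Tax on other taxable items = £1.47 + £2.86 + £1.87 = £6.20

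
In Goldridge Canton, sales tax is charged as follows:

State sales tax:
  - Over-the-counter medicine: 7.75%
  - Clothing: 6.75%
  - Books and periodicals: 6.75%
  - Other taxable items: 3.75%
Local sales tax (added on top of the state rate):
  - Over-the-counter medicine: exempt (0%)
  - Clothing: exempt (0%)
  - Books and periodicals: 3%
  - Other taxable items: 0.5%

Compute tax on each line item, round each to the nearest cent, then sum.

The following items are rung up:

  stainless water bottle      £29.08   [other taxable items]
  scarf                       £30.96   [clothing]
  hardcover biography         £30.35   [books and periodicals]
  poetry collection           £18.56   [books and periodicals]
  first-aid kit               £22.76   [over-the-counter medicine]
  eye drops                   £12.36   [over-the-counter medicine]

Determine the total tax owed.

Stainless water bottle £29.08: other taxable items → 3.75% + 0.5% local = 4.25% → £1.24
Scarf £30.96: clothing → 6.75% + 0% local = 6.75% → £2.09
Hardcover biography £30.35: books and periodicals → 6.75% + 3% local = 9.75% → £2.96
Poetry collection £18.56: books and periodicals → 6.75% + 3% local = 9.75% → £1.81
First-aid kit £22.76: over-the-counter medicine → 7.75% + 0% local = 7.75% → £1.76
Eye drops £12.36: over-the-counter medicine → 7.75% + 0% local = 7.75% → £0.96
Total tax = £1.24 + £2.09 + £2.96 + £1.81 + £1.76 + £0.96 = £10.82

£10.82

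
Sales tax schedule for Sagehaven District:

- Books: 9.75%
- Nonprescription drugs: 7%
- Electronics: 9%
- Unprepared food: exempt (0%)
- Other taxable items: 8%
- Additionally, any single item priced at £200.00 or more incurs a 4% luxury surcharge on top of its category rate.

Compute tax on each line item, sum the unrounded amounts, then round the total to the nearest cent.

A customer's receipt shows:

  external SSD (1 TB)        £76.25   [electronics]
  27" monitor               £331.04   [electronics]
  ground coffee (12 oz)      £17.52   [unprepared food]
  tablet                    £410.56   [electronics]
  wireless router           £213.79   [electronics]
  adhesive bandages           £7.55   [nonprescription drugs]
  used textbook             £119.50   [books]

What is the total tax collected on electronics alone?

External SSD (1 TB) £76.25: electronics → 9% → £6.8625
27" monitor £331.04: electronics → 9% + 4% surcharge = 13% → £43.0352
Tablet £410.56: electronics → 9% + 4% surcharge = 13% → £53.3728
Wireless router £213.79: electronics → 9% + 4% surcharge = 13% → £27.7927
Tax on electronics: unrounded sum = £131.0632 → £131.06

£131.06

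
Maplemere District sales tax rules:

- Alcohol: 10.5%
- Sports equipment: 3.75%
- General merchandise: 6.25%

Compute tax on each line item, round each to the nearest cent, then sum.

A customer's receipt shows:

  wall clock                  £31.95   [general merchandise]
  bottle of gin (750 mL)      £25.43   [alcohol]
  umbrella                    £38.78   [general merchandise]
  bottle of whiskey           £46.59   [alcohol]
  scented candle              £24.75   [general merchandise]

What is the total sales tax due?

Wall clock £31.95: general merchandise → 6.25% → £2.00
Bottle of gin (750 mL) £25.43: alcohol → 10.5% → £2.67
Umbrella £38.78: general merchandise → 6.25% → £2.42
Bottle of whiskey £46.59: alcohol → 10.5% → £4.89
Scented candle £24.75: general merchandise → 6.25% → £1.55
Total tax = £2.00 + £2.67 + £2.42 + £4.89 + £1.55 = £13.53

£13.53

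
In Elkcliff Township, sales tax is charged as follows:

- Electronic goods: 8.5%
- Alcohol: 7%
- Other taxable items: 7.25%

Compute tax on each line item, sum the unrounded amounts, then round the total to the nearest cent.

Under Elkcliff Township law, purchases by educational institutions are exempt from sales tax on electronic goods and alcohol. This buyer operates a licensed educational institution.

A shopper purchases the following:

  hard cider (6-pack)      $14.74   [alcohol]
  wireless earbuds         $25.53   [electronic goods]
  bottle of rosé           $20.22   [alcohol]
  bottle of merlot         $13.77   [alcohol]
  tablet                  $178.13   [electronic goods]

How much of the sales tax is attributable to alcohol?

$0.00

Hard cider (6-pack) $14.74: alcohol, buyer-exempt → 0% → $0.00
Bottle of rosé $20.22: alcohol, buyer-exempt → 0% → $0.00
Bottle of merlot $13.77: alcohol, buyer-exempt → 0% → $0.00
Tax on alcohol: unrounded sum = $0.00 → $0.00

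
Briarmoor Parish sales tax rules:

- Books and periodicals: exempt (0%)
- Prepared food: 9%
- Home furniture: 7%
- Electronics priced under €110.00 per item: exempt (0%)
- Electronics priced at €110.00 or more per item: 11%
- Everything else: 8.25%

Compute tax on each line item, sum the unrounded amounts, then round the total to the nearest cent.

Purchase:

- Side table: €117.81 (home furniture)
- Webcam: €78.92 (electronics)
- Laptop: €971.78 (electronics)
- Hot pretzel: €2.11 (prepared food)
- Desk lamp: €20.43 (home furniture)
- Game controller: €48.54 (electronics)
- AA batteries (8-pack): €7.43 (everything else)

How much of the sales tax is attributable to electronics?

€106.90

Webcam €78.92: electronics, under €110.00 → 0% → €0.00
Laptop €971.78: electronics, €110.00 or more → 11% → €106.8958
Game controller €48.54: electronics, under €110.00 → 0% → €0.00
Tax on electronics: unrounded sum = €106.8958 → €106.90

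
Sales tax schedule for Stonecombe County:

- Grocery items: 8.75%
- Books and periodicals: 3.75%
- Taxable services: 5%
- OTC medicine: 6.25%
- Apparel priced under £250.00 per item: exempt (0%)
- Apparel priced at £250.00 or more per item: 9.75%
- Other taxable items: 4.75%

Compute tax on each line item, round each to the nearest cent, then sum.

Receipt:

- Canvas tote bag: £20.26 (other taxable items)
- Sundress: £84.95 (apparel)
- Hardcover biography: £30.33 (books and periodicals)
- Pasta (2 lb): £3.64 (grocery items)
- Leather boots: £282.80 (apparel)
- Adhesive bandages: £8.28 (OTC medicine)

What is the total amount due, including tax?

Canvas tote bag £20.26: other taxable items → 4.75% → £0.96
Sundress £84.95: apparel, under £250.00 → 0% → £0.00
Hardcover biography £30.33: books and periodicals → 3.75% → £1.14
Pasta (2 lb) £3.64: grocery items → 8.75% → £0.32
Leather boots £282.80: apparel, £250.00 or more → 9.75% → £27.57
Adhesive bandages £8.28: OTC medicine → 6.25% → £0.52
Subtotal = £430.26; tax = £30.51; total due = £460.77

£460.77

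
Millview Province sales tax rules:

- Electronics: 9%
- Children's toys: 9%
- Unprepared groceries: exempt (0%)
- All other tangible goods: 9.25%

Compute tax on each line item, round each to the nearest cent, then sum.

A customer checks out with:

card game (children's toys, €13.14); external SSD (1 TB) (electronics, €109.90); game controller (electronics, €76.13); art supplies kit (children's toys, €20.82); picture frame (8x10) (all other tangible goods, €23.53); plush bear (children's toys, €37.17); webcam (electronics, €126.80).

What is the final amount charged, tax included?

€444.22

Card game €13.14: children's toys → 9% → €1.18
External SSD (1 TB) €109.90: electronics → 9% → €9.89
Game controller €76.13: electronics → 9% → €6.85
Art supplies kit €20.82: children's toys → 9% → €1.87
Picture frame (8x10) €23.53: all other tangible goods → 9.25% → €2.18
Plush bear €37.17: children's toys → 9% → €3.35
Webcam €126.80: electronics → 9% → €11.41
Subtotal = €407.49; tax = €36.73; total due = €444.22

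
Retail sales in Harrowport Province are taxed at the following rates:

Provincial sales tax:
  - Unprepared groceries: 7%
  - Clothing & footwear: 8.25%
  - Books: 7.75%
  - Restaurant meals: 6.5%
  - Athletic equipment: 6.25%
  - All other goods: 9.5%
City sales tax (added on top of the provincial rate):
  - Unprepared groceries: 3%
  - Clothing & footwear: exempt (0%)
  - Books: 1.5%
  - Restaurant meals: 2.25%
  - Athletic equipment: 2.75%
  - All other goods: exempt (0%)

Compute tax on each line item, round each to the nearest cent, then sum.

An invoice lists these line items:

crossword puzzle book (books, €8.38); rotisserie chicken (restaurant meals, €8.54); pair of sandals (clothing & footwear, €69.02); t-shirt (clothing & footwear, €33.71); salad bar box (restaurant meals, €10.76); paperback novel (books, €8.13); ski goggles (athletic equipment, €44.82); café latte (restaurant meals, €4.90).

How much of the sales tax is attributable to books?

€1.53

Crossword puzzle book €8.38: books → 7.75% + 1.5% city = 9.25% → €0.78
Paperback novel €8.13: books → 7.75% + 1.5% city = 9.25% → €0.75
Tax on books = €0.78 + €0.75 = €1.53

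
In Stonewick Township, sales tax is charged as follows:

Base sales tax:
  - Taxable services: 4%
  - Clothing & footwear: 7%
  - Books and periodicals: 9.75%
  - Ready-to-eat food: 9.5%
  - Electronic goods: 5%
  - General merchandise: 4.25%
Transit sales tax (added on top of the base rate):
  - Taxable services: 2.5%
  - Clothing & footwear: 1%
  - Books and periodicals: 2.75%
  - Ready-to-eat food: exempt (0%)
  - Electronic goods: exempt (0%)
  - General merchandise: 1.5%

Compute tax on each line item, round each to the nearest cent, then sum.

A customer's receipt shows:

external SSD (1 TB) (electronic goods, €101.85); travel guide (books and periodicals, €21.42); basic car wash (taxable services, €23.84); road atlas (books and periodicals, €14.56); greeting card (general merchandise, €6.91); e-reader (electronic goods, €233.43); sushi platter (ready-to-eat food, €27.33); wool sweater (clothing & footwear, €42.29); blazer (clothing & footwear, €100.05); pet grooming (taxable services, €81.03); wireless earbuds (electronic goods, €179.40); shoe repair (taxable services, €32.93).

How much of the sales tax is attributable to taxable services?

€8.96

Basic car wash €23.84: taxable services → 4% + 2.5% transit = 6.5% → €1.55
Pet grooming €81.03: taxable services → 4% + 2.5% transit = 6.5% → €5.27
Shoe repair €32.93: taxable services → 4% + 2.5% transit = 6.5% → €2.14
Tax on taxable services = €1.55 + €5.27 + €2.14 = €8.96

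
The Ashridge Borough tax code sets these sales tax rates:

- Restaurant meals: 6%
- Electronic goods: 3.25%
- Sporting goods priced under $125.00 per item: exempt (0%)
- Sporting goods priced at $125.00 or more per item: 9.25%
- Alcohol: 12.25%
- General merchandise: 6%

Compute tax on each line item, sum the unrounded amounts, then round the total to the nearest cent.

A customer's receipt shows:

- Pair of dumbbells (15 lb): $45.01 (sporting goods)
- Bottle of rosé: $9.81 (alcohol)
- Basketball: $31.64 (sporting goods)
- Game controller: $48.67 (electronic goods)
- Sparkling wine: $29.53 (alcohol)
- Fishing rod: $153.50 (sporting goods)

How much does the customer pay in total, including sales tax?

$338.76

Pair of dumbbells (15 lb) $45.01: sporting goods, under $125.00 → 0% → $0.00
Bottle of rosé $9.81: alcohol → 12.25% → $1.201725
Basketball $31.64: sporting goods, under $125.00 → 0% → $0.00
Game controller $48.67: electronic goods → 3.25% → $1.581775
Sparkling wine $29.53: alcohol → 12.25% → $3.617425
Fishing rod $153.50: sporting goods, $125.00 or more → 9.25% → $14.19875
Subtotal = $318.16; unrounded tax = $20.599675 → $20.60; total due = $338.76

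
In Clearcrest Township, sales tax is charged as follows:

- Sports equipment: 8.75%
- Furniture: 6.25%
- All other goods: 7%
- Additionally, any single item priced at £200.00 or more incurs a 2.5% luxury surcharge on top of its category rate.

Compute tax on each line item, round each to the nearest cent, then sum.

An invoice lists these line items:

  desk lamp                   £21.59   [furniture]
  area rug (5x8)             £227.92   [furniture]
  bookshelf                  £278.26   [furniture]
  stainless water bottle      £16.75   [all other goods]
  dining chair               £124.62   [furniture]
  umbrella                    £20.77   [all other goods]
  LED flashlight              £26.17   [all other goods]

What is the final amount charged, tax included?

Desk lamp £21.59: furniture → 6.25% → £1.35
Area rug (5x8) £227.92: furniture → 6.25% + 2.5% surcharge = 8.75% → £19.94
Bookshelf £278.26: furniture → 6.25% + 2.5% surcharge = 8.75% → £24.35
Stainless water bottle £16.75: all other goods → 7% → £1.17
Dining chair £124.62: furniture → 6.25% → £7.79
Umbrella £20.77: all other goods → 7% → £1.45
LED flashlight £26.17: all other goods → 7% → £1.83
Subtotal = £716.08; tax = £57.88; total due = £773.96

£773.96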